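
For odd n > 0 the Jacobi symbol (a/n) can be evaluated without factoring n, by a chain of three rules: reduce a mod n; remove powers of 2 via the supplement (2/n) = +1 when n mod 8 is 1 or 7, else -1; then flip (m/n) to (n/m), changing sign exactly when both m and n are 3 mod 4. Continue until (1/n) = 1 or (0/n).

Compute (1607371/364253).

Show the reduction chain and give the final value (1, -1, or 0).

-1

(1607371/364253) = (150359/364253)   [reduce mod 364253]
reciprocity: (150359/364253) = +1·(364253/150359) since 150359 mod 4 = 3, 364253 mod 4 = 1; sign now +1
(364253/150359) = (63535/150359)   [reduce mod 150359]
reciprocity: (63535/150359) = -1·(150359/63535) since 63535 mod 4 = 3, 150359 mod 4 = 3; sign now -1
(150359/63535) = (23289/63535)   [reduce mod 63535]
reciprocity: (23289/63535) = +1·(63535/23289) since 23289 mod 4 = 1, 63535 mod 4 = 3; sign now -1
(63535/23289) = (16957/23289)   [reduce mod 23289]
reciprocity: (16957/23289) = +1·(23289/16957) since 16957 mod 4 = 1, 23289 mod 4 = 1; sign now -1
(23289/16957) = (6332/16957)   [reduce mod 16957]
6332 = 2^2·1583; (2/16957) = -1 since 16957 mod 8 = 5, so (6332/16957) = (-1)^2·(1583/16957); sign now -1
reciprocity: (1583/16957) = +1·(16957/1583) since 1583 mod 4 = 3, 16957 mod 4 = 1; sign now -1
(16957/1583) = (1127/1583)   [reduce mod 1583]
reciprocity: (1127/1583) = -1·(1583/1127) since 1127 mod 4 = 3, 1583 mod 4 = 3; sign now +1
(1583/1127) = (456/1127)   [reduce mod 1127]
456 = 2^3·57; (2/1127) = +1 since 1127 mod 8 = 7, so (456/1127) = (+1)^3·(57/1127); sign now +1
reciprocity: (57/1127) = +1·(1127/57) since 57 mod 4 = 1, 1127 mod 4 = 3; sign now +1
(1127/57) = (44/57)   [reduce mod 57]
44 = 2^2·11; (2/57) = +1 since 57 mod 8 = 1, so (44/57) = (+1)^2·(11/57); sign now +1
reciprocity: (11/57) = +1·(57/11) since 11 mod 4 = 3, 57 mod 4 = 1; sign now +1
(57/11) = (2/11)   [reduce mod 11]
2 = 2^1·1; (2/11) = -1 since 11 mod 8 = 3, so (2/11) = (-1)^1·(1/11); sign now -1
(1/11) = 1; final value = sign = -1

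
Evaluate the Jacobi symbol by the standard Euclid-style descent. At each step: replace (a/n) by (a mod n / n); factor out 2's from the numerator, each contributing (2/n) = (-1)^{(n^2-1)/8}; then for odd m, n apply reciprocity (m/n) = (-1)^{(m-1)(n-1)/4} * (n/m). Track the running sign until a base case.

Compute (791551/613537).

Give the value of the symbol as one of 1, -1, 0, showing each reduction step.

(791551/613537): 791551 mod 613537 = 178014, so (791551/613537) = (178014/613537)
factor out 2^1: 178014 = 2^1·89007; with 613537 mod 8 = 1, (2/613537) = +1; sign now +1; continue with (89007/613537)
flip (89007/613537) -> (613537/89007): both odd, 89007 mod 4 = 3, 613537 mod 4 = 1, so the flip contributes +1; sign now +1
(613537/89007): 613537 mod 89007 = 79495, so (613537/89007) = (79495/89007)
flip (79495/89007) -> (89007/79495): both odd, 79495 mod 4 = 3, 89007 mod 4 = 3, so the flip contributes -1; sign now -1
(89007/79495): 89007 mod 79495 = 9512, so (89007/79495) = (9512/79495)
factor out 2^3: 9512 = 2^3·1189; with 79495 mod 8 = 7, (2/79495) = +1; sign now -1; continue with (1189/79495)
flip (1189/79495) -> (79495/1189): both odd, 1189 mod 4 = 1, 79495 mod 4 = 3, so the flip contributes +1; sign now -1
(79495/1189): 79495 mod 1189 = 1021, so (79495/1189) = (1021/1189)
flip (1021/1189) -> (1189/1021): both odd, 1021 mod 4 = 1, 1189 mod 4 = 1, so the flip contributes +1; sign now -1
(1189/1021): 1189 mod 1021 = 168, so (1189/1021) = (168/1021)
factor out 2^3: 168 = 2^3·21; with 1021 mod 8 = 5, (2/1021) = -1; sign now +1; continue with (21/1021)
flip (21/1021) -> (1021/21): both odd, 21 mod 4 = 1, 1021 mod 4 = 1, so the flip contributes +1; sign now +1
(1021/21): 1021 mod 21 = 13, so (1021/21) = (13/21)
flip (13/21) -> (21/13): both odd, 13 mod 4 = 1, 21 mod 4 = 1, so the flip contributes +1; sign now +1
(21/13): 21 mod 13 = 8, so (21/13) = (8/13)
factor out 2^3: 8 = 2^3·1; with 13 mod 8 = 5, (2/13) = -1; sign now -1; continue with (1/13)
reached (1/13) = 1, so the symbol is -1

-1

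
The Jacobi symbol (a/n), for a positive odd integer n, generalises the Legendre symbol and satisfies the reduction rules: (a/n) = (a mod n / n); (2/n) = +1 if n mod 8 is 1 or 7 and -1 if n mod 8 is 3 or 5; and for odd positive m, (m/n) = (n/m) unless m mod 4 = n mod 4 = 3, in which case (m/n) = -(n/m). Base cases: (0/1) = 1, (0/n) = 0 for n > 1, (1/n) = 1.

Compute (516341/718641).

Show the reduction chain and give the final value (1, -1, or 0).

0

reciprocity: (516341/718641) = +1·(718641/516341) since 516341 mod 4 = 1, 718641 mod 4 = 1; sign now +1
(718641/516341) = (202300/516341)   [reduce mod 516341]
202300 = 2^2·50575; (2/516341) = -1 since 516341 mod 8 = 5, so (202300/516341) = (-1)^2·(50575/516341); sign now +1
reciprocity: (50575/516341) = +1·(516341/50575) since 50575 mod 4 = 3, 516341 mod 4 = 1; sign now +1
(516341/50575) = (10591/50575)   [reduce mod 50575]
reciprocity: (10591/50575) = -1·(50575/10591) since 10591 mod 4 = 3, 50575 mod 4 = 3; sign now -1
(50575/10591) = (8211/10591)   [reduce mod 10591]
reciprocity: (8211/10591) = -1·(10591/8211) since 8211 mod 4 = 3, 10591 mod 4 = 3; sign now +1
(10591/8211) = (2380/8211)   [reduce mod 8211]
2380 = 2^2·595; (2/8211) = -1 since 8211 mod 8 = 3, so (2380/8211) = (-1)^2·(595/8211); sign now +1
reciprocity: (595/8211) = -1·(8211/595) since 595 mod 4 = 3, 8211 mod 4 = 3; sign now -1
(8211/595) = (476/595)   [reduce mod 595]
476 = 2^2·119; (2/595) = -1 since 595 mod 8 = 3, so (476/595) = (-1)^2·(119/595); sign now -1
reciprocity: (119/595) = -1·(595/119) since 119 mod 4 = 3, 595 mod 4 = 3; sign now +1
(595/119) = (0/119)   [reduce mod 119]
(0/119) = 0   [gcd(a, n) > 1]; final value = 0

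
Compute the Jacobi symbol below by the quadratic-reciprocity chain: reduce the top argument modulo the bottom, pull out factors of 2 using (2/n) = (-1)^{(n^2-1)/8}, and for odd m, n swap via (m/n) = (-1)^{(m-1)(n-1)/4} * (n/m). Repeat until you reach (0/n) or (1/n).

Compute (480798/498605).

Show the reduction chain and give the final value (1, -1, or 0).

480798 = 2^1·240399; (2/498605) = -1 since 498605 mod 8 = 5, so (480798/498605) = (-1)^1·(240399/498605); sign now -1
reciprocity: (240399/498605) = +1·(498605/240399) since 240399 mod 4 = 3, 498605 mod 4 = 1; sign now -1
(498605/240399) = (17807/240399)   [reduce mod 240399]
reciprocity: (17807/240399) = -1·(240399/17807) since 17807 mod 4 = 3, 240399 mod 4 = 3; sign now +1
(240399/17807) = (8908/17807)   [reduce mod 17807]
8908 = 2^2·2227; (2/17807) = +1 since 17807 mod 8 = 7, so (8908/17807) = (+1)^2·(2227/17807); sign now +1
reciprocity: (2227/17807) = -1·(17807/2227) since 2227 mod 4 = 3, 17807 mod 4 = 3; sign now -1
(17807/2227) = (2218/2227)   [reduce mod 2227]
2218 = 2^1·1109; (2/2227) = -1 since 2227 mod 8 = 3, so (2218/2227) = (-1)^1·(1109/2227); sign now +1
reciprocity: (1109/2227) = +1·(2227/1109) since 1109 mod 4 = 1, 2227 mod 4 = 3; sign now +1
(2227/1109) = (9/1109)   [reduce mod 1109]
reciprocity: (9/1109) = +1·(1109/9) since 9 mod 4 = 1, 1109 mod 4 = 1; sign now +1
(1109/9) = (2/9)   [reduce mod 9]
2 = 2^1·1; (2/9) = +1 since 9 mod 8 = 1, so (2/9) = (+1)^1·(1/9); sign now +1
(1/9) = 1; final value = sign = +1

1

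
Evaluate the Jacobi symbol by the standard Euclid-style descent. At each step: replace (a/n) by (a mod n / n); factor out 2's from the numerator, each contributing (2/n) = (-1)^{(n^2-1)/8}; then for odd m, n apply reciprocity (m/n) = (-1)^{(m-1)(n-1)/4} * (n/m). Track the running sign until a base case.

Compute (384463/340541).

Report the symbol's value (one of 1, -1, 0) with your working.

1

(384463/340541) = (43922/340541)   [reduce mod 340541]
43922 = 2^1·21961; (2/340541) = -1 since 340541 mod 8 = 5, so (43922/340541) = (-1)^1·(21961/340541); sign now -1
reciprocity: (21961/340541) = +1·(340541/21961) since 21961 mod 4 = 1, 340541 mod 4 = 1; sign now -1
(340541/21961) = (11126/21961)   [reduce mod 21961]
11126 = 2^1·5563; (2/21961) = +1 since 21961 mod 8 = 1, so (11126/21961) = (+1)^1·(5563/21961); sign now -1
reciprocity: (5563/21961) = +1·(21961/5563) since 5563 mod 4 = 3, 21961 mod 4 = 1; sign now -1
(21961/5563) = (5272/5563)   [reduce mod 5563]
5272 = 2^3·659; (2/5563) = -1 since 5563 mod 8 = 3, so (5272/5563) = (-1)^3·(659/5563); sign now +1
reciprocity: (659/5563) = -1·(5563/659) since 659 mod 4 = 3, 5563 mod 4 = 3; sign now -1
(5563/659) = (291/659)   [reduce mod 659]
reciprocity: (291/659) = -1·(659/291) since 291 mod 4 = 3, 659 mod 4 = 3; sign now +1
(659/291) = (77/291)   [reduce mod 291]
reciprocity: (77/291) = +1·(291/77) since 77 mod 4 = 1, 291 mod 4 = 3; sign now +1
(291/77) = (60/77)   [reduce mod 77]
60 = 2^2·15; (2/77) = -1 since 77 mod 8 = 5, so (60/77) = (-1)^2·(15/77); sign now +1
reciprocity: (15/77) = +1·(77/15) since 15 mod 4 = 3, 77 mod 4 = 1; sign now +1
(77/15) = (2/15)   [reduce mod 15]
2 = 2^1·1; (2/15) = +1 since 15 mod 8 = 7, so (2/15) = (+1)^1·(1/15); sign now +1
(1/15) = 1; final value = sign = +1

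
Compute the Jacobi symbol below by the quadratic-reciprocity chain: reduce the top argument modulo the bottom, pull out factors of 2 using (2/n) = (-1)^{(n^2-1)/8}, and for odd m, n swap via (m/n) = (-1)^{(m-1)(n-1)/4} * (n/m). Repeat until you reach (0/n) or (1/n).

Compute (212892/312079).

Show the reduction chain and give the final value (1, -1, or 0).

factor out 2^2: 212892 = 2^2·53223; with 312079 mod 8 = 7, (2/312079) = +1; sign now +1; continue with (53223/312079)
flip (53223/312079) -> (312079/53223): both odd, 53223 mod 4 = 3, 312079 mod 4 = 3, so the flip contributes -1; sign now -1
(312079/53223): 312079 mod 53223 = 45964, so (312079/53223) = (45964/53223)
factor out 2^2: 45964 = 2^2·11491; with 53223 mod 8 = 7, (2/53223) = +1; sign now -1; continue with (11491/53223)
flip (11491/53223) -> (53223/11491): both odd, 11491 mod 4 = 3, 53223 mod 4 = 3, so the flip contributes -1; sign now +1
(53223/11491): 53223 mod 11491 = 7259, so (53223/11491) = (7259/11491)
flip (7259/11491) -> (11491/7259): both odd, 7259 mod 4 = 3, 11491 mod 4 = 3, so the flip contributes -1; sign now -1
(11491/7259): 11491 mod 7259 = 4232, so (11491/7259) = (4232/7259)
factor out 2^3: 4232 = 2^3·529; with 7259 mod 8 = 3, (2/7259) = -1; sign now +1; continue with (529/7259)
flip (529/7259) -> (7259/529): both odd, 529 mod 4 = 1, 7259 mod 4 = 3, so the flip contributes +1; sign now +1
(7259/529): 7259 mod 529 = 382, so (7259/529) = (382/529)
factor out 2^1: 382 = 2^1·191; with 529 mod 8 = 1, (2/529) = +1; sign now +1; continue with (191/529)
flip (191/529) -> (529/191): both odd, 191 mod 4 = 3, 529 mod 4 = 1, so the flip contributes +1; sign now +1
(529/191): 529 mod 191 = 147, so (529/191) = (147/191)
flip (147/191) -> (191/147): both odd, 147 mod 4 = 3, 191 mod 4 = 3, so the flip contributes -1; sign now -1
(191/147): 191 mod 147 = 44, so (191/147) = (44/147)
factor out 2^2: 44 = 2^2·11; with 147 mod 8 = 3, (2/147) = -1; sign now -1; continue with (11/147)
flip (11/147) -> (147/11): both odd, 11 mod 4 = 3, 147 mod 4 = 3, so the flip contributes -1; sign now +1
(147/11): 147 mod 11 = 4, so (147/11) = (4/11)
factor out 2^2: 4 = 2^2·1; with 11 mod 8 = 3, (2/11) = -1; sign now +1; continue with (1/11)
reached (1/11) = 1, so the symbol is +1

1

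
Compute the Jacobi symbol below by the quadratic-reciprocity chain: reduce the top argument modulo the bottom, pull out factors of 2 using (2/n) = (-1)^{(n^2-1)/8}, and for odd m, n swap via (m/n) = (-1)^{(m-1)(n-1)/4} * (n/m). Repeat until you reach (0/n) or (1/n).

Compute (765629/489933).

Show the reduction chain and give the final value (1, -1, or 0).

-1

(765629/489933) = (275696/489933)   [reduce mod 489933]
275696 = 2^4·17231; (2/489933) = -1 since 489933 mod 8 = 5, so (275696/489933) = (-1)^4·(17231/489933); sign now +1
reciprocity: (17231/489933) = +1·(489933/17231) since 17231 mod 4 = 3, 489933 mod 4 = 1; sign now +1
(489933/17231) = (7465/17231)   [reduce mod 17231]
reciprocity: (7465/17231) = +1·(17231/7465) since 7465 mod 4 = 1, 17231 mod 4 = 3; sign now +1
(17231/7465) = (2301/7465)   [reduce mod 7465]
reciprocity: (2301/7465) = +1·(7465/2301) since 2301 mod 4 = 1, 7465 mod 4 = 1; sign now +1
(7465/2301) = (562/2301)   [reduce mod 2301]
562 = 2^1·281; (2/2301) = -1 since 2301 mod 8 = 5, so (562/2301) = (-1)^1·(281/2301); sign now -1
reciprocity: (281/2301) = +1·(2301/281) since 281 mod 4 = 1, 2301 mod 4 = 1; sign now -1
(2301/281) = (53/281)   [reduce mod 281]
reciprocity: (53/281) = +1·(281/53) since 53 mod 4 = 1, 281 mod 4 = 1; sign now -1
(281/53) = (16/53)   [reduce mod 53]
16 = 2^4·1; (2/53) = -1 since 53 mod 8 = 5, so (16/53) = (-1)^4·(1/53); sign now -1
(1/53) = 1; final value = sign = -1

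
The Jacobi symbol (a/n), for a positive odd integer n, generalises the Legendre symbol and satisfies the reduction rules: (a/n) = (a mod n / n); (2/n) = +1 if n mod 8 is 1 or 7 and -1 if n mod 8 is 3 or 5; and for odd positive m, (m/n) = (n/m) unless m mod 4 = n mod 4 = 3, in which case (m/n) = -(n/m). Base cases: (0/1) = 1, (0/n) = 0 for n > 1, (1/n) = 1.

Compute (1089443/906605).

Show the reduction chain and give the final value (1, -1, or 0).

(1089443/906605) = (182838/906605)   [reduce mod 906605]
182838 = 2^1·91419; (2/906605) = -1 since 906605 mod 8 = 5, so (182838/906605) = (-1)^1·(91419/906605); sign now -1
reciprocity: (91419/906605) = +1·(906605/91419) since 91419 mod 4 = 3, 906605 mod 4 = 1; sign now -1
(906605/91419) = (83834/91419)   [reduce mod 91419]
83834 = 2^1·41917; (2/91419) = -1 since 91419 mod 8 = 3, so (83834/91419) = (-1)^1·(41917/91419); sign now +1
reciprocity: (41917/91419) = +1·(91419/41917) since 41917 mod 4 = 1, 91419 mod 4 = 3; sign now +1
(91419/41917) = (7585/41917)   [reduce mod 41917]
reciprocity: (7585/41917) = +1·(41917/7585) since 7585 mod 4 = 1, 41917 mod 4 = 1; sign now +1
(41917/7585) = (3992/7585)   [reduce mod 7585]
3992 = 2^3·499; (2/7585) = +1 since 7585 mod 8 = 1, so (3992/7585) = (+1)^3·(499/7585); sign now +1
reciprocity: (499/7585) = +1·(7585/499) since 499 mod 4 = 3, 7585 mod 4 = 1; sign now +1
(7585/499) = (100/499)   [reduce mod 499]
100 = 2^2·25; (2/499) = -1 since 499 mod 8 = 3, so (100/499) = (-1)^2·(25/499); sign now +1
reciprocity: (25/499) = +1·(499/25) since 25 mod 4 = 1, 499 mod 4 = 3; sign now +1
(499/25) = (24/25)   [reduce mod 25]
24 = 2^3·3; (2/25) = +1 since 25 mod 8 = 1, so (24/25) = (+1)^3·(3/25); sign now +1
reciprocity: (3/25) = +1·(25/3) since 3 mod 4 = 3, 25 mod 4 = 1; sign now +1
(25/3) = (1/3)   [reduce mod 3]
(1/3) = 1; final value = sign = +1

1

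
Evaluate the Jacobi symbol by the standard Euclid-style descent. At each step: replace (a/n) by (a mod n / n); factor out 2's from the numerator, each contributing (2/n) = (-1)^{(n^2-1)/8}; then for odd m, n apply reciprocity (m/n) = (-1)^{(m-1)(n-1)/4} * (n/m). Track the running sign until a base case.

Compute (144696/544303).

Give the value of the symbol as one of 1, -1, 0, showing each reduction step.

144696 = 2^3·18087; (2/544303) = +1 since 544303 mod 8 = 7, so (144696/544303) = (+1)^3·(18087/544303); sign now +1
reciprocity: (18087/544303) = -1·(544303/18087) since 18087 mod 4 = 3, 544303 mod 4 = 3; sign now -1
(544303/18087) = (1693/18087)   [reduce mod 18087]
reciprocity: (1693/18087) = +1·(18087/1693) since 1693 mod 4 = 1, 18087 mod 4 = 3; sign now -1
(18087/1693) = (1157/1693)   [reduce mod 1693]
reciprocity: (1157/1693) = +1·(1693/1157) since 1157 mod 4 = 1, 1693 mod 4 = 1; sign now -1
(1693/1157) = (536/1157)   [reduce mod 1157]
536 = 2^3·67; (2/1157) = -1 since 1157 mod 8 = 5, so (536/1157) = (-1)^3·(67/1157); sign now +1
reciprocity: (67/1157) = +1·(1157/67) since 67 mod 4 = 3, 1157 mod 4 = 1; sign now +1
(1157/67) = (18/67)   [reduce mod 67]
18 = 2^1·9; (2/67) = -1 since 67 mod 8 = 3, so (18/67) = (-1)^1·(9/67); sign now -1
reciprocity: (9/67) = +1·(67/9) since 9 mod 4 = 1, 67 mod 4 = 3; sign now -1
(67/9) = (4/9)   [reduce mod 9]
4 = 2^2·1; (2/9) = +1 since 9 mod 8 = 1, so (4/9) = (+1)^2·(1/9); sign now -1
(1/9) = 1; final value = sign = -1

-1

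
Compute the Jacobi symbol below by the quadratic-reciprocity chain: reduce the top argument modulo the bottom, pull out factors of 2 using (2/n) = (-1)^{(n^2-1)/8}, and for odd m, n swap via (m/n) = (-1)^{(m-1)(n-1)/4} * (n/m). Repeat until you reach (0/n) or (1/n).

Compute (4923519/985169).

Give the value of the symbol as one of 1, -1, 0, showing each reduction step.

1

(4923519/985169): 4923519 mod 985169 = 982843, so (4923519/985169) = (982843/985169)
flip (982843/985169) -> (985169/982843): both odd, 982843 mod 4 = 3, 985169 mod 4 = 1, so the flip contributes +1; sign now +1
(985169/982843): 985169 mod 982843 = 2326, so (985169/982843) = (2326/982843)
factor out 2^1: 2326 = 2^1·1163; with 982843 mod 8 = 3, (2/982843) = -1; sign now -1; continue with (1163/982843)
flip (1163/982843) -> (982843/1163): both odd, 1163 mod 4 = 3, 982843 mod 4 = 3, so the flip contributes -1; sign now +1
(982843/1163): 982843 mod 1163 = 108, so (982843/1163) = (108/1163)
factor out 2^2: 108 = 2^2·27; with 1163 mod 8 = 3, (2/1163) = -1; sign now +1; continue with (27/1163)
flip (27/1163) -> (1163/27): both odd, 27 mod 4 = 3, 1163 mod 4 = 3, so the flip contributes -1; sign now -1
(1163/27): 1163 mod 27 = 2, so (1163/27) = (2/27)
factor out 2^1: 2 = 2^1·1; with 27 mod 8 = 3, (2/27) = -1; sign now +1; continue with (1/27)
reached (1/27) = 1, so the symbol is +1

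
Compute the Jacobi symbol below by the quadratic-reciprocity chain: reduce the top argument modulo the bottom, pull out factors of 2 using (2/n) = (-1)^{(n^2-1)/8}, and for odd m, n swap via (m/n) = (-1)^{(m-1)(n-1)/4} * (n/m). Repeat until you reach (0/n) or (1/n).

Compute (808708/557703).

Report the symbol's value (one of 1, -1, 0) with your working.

-1

(808708/557703) = (251005/557703)   [reduce mod 557703]
reciprocity: (251005/557703) = +1·(557703/251005) since 251005 mod 4 = 1, 557703 mod 4 = 3; sign now +1
(557703/251005) = (55693/251005)   [reduce mod 251005]
reciprocity: (55693/251005) = +1·(251005/55693) since 55693 mod 4 = 1, 251005 mod 4 = 1; sign now +1
(251005/55693) = (28233/55693)   [reduce mod 55693]
reciprocity: (28233/55693) = +1·(55693/28233) since 28233 mod 4 = 1, 55693 mod 4 = 1; sign now +1
(55693/28233) = (27460/28233)   [reduce mod 28233]
27460 = 2^2·6865; (2/28233) = +1 since 28233 mod 8 = 1, so (27460/28233) = (+1)^2·(6865/28233); sign now +1
reciprocity: (6865/28233) = +1·(28233/6865) since 6865 mod 4 = 1, 28233 mod 4 = 1; sign now +1
(28233/6865) = (773/6865)   [reduce mod 6865]
reciprocity: (773/6865) = +1·(6865/773) since 773 mod 4 = 1, 6865 mod 4 = 1; sign now +1
(6865/773) = (681/773)   [reduce mod 773]
reciprocity: (681/773) = +1·(773/681) since 681 mod 4 = 1, 773 mod 4 = 1; sign now +1
(773/681) = (92/681)   [reduce mod 681]
92 = 2^2·23; (2/681) = +1 since 681 mod 8 = 1, so (92/681) = (+1)^2·(23/681); sign now +1
reciprocity: (23/681) = +1·(681/23) since 23 mod 4 = 3, 681 mod 4 = 1; sign now +1
(681/23) = (14/23)   [reduce mod 23]
14 = 2^1·7; (2/23) = +1 since 23 mod 8 = 7, so (14/23) = (+1)^1·(7/23); sign now +1
reciprocity: (7/23) = -1·(23/7) since 7 mod 4 = 3, 23 mod 4 = 3; sign now -1
(23/7) = (2/7)   [reduce mod 7]
2 = 2^1·1; (2/7) = +1 since 7 mod 8 = 7, so (2/7) = (+1)^1·(1/7); sign now -1
(1/7) = 1; final value = sign = -1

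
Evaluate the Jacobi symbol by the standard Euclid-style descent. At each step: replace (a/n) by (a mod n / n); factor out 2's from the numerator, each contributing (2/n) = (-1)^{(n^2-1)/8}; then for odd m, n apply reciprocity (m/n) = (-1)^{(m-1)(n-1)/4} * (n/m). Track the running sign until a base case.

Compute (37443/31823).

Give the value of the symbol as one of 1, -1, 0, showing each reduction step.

(37443/31823) = (5620/31823)   [reduce mod 31823]
5620 = 2^2·1405; (2/31823) = +1 since 31823 mod 8 = 7, so (5620/31823) = (+1)^2·(1405/31823); sign now +1
reciprocity: (1405/31823) = +1·(31823/1405) since 1405 mod 4 = 1, 31823 mod 4 = 3; sign now +1
(31823/1405) = (913/1405)   [reduce mod 1405]
reciprocity: (913/1405) = +1·(1405/913) since 913 mod 4 = 1, 1405 mod 4 = 1; sign now +1
(1405/913) = (492/913)   [reduce mod 913]
492 = 2^2·123; (2/913) = +1 since 913 mod 8 = 1, so (492/913) = (+1)^2·(123/913); sign now +1
reciprocity: (123/913) = +1·(913/123) since 123 mod 4 = 3, 913 mod 4 = 1; sign now +1
(913/123) = (52/123)   [reduce mod 123]
52 = 2^2·13; (2/123) = -1 since 123 mod 8 = 3, so (52/123) = (-1)^2·(13/123); sign now +1
reciprocity: (13/123) = +1·(123/13) since 13 mod 4 = 1, 123 mod 4 = 3; sign now +1
(123/13) = (6/13)   [reduce mod 13]
6 = 2^1·3; (2/13) = -1 since 13 mod 8 = 5, so (6/13) = (-1)^1·(3/13); sign now -1
reciprocity: (3/13) = +1·(13/3) since 3 mod 4 = 3, 13 mod 4 = 1; sign now -1
(13/3) = (1/3)   [reduce mod 3]
(1/3) = 1; final value = sign = -1

-1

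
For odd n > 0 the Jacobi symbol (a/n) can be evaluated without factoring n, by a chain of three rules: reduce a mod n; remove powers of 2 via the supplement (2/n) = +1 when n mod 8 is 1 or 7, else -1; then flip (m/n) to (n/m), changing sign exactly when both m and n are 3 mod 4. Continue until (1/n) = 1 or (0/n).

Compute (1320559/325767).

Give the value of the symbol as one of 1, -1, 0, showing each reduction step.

(1320559/325767): 1320559 mod 325767 = 17491, so (1320559/325767) = (17491/325767)
flip (17491/325767) -> (325767/17491): both odd, 17491 mod 4 = 3, 325767 mod 4 = 3, so the flip contributes -1; sign now -1
(325767/17491): 325767 mod 17491 = 10929, so (325767/17491) = (10929/17491)
flip (10929/17491) -> (17491/10929): both odd, 10929 mod 4 = 1, 17491 mod 4 = 3, so the flip contributes +1; sign now -1
(17491/10929): 17491 mod 10929 = 6562, so (17491/10929) = (6562/10929)
factor out 2^1: 6562 = 2^1·3281; with 10929 mod 8 = 1, (2/10929) = +1; sign now -1; continue with (3281/10929)
flip (3281/10929) -> (10929/3281): both odd, 3281 mod 4 = 1, 10929 mod 4 = 1, so the flip contributes +1; sign now -1
(10929/3281): 10929 mod 3281 = 1086, so (10929/3281) = (1086/3281)
factor out 2^1: 1086 = 2^1·543; with 3281 mod 8 = 1, (2/3281) = +1; sign now -1; continue with (543/3281)
flip (543/3281) -> (3281/543): both odd, 543 mod 4 = 3, 3281 mod 4 = 1, so the flip contributes +1; sign now -1
(3281/543): 3281 mod 543 = 23, so (3281/543) = (23/543)
flip (23/543) -> (543/23): both odd, 23 mod 4 = 3, 543 mod 4 = 3, so the flip contributes -1; sign now +1
(543/23): 543 mod 23 = 14, so (543/23) = (14/23)
factor out 2^1: 14 = 2^1·7; with 23 mod 8 = 7, (2/23) = +1; sign now +1; continue with (7/23)
flip (7/23) -> (23/7): both odd, 7 mod 4 = 3, 23 mod 4 = 3, so the flip contributes -1; sign now -1
(23/7): 23 mod 7 = 2, so (23/7) = (2/7)
factor out 2^1: 2 = 2^1·1; with 7 mod 8 = 7, (2/7) = +1; sign now -1; continue with (1/7)
reached (1/7) = 1, so the symbol is -1

-1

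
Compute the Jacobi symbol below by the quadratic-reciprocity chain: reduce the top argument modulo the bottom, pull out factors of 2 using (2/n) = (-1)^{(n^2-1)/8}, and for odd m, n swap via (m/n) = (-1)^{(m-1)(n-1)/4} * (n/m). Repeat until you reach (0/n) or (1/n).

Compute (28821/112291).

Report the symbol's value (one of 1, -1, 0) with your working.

reciprocity: (28821/112291) = +1·(112291/28821) since 28821 mod 4 = 1, 112291 mod 4 = 3; sign now +1
(112291/28821) = (25828/28821)   [reduce mod 28821]
25828 = 2^2·6457; (2/28821) = -1 since 28821 mod 8 = 5, so (25828/28821) = (-1)^2·(6457/28821); sign now +1
reciprocity: (6457/28821) = +1·(28821/6457) since 6457 mod 4 = 1, 28821 mod 4 = 1; sign now +1
(28821/6457) = (2993/6457)   [reduce mod 6457]
reciprocity: (2993/6457) = +1·(6457/2993) since 2993 mod 4 = 1, 6457 mod 4 = 1; sign now +1
(6457/2993) = (471/2993)   [reduce mod 2993]
reciprocity: (471/2993) = +1·(2993/471) since 471 mod 4 = 3, 2993 mod 4 = 1; sign now +1
(2993/471) = (167/471)   [reduce mod 471]
reciprocity: (167/471) = -1·(471/167) since 167 mod 4 = 3, 471 mod 4 = 3; sign now -1
(471/167) = (137/167)   [reduce mod 167]
reciprocity: (137/167) = +1·(167/137) since 137 mod 4 = 1, 167 mod 4 = 3; sign now -1
(167/137) = (30/137)   [reduce mod 137]
30 = 2^1·15; (2/137) = +1 since 137 mod 8 = 1, so (30/137) = (+1)^1·(15/137); sign now -1
reciprocity: (15/137) = +1·(137/15) since 15 mod 4 = 3, 137 mod 4 = 1; sign now -1
(137/15) = (2/15)   [reduce mod 15]
2 = 2^1·1; (2/15) = +1 since 15 mod 8 = 7, so (2/15) = (+1)^1·(1/15); sign now -1
(1/15) = 1; final value = sign = -1

-1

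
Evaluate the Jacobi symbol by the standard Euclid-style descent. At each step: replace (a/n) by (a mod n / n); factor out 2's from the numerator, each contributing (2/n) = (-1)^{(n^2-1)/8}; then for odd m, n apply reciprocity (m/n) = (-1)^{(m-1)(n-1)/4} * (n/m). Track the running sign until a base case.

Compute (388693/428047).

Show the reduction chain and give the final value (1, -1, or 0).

-1

reciprocity: (388693/428047) = +1·(428047/388693) since 388693 mod 4 = 1, 428047 mod 4 = 3; sign now +1
(428047/388693) = (39354/388693)   [reduce mod 388693]
39354 = 2^1·19677; (2/388693) = -1 since 388693 mod 8 = 5, so (39354/388693) = (-1)^1·(19677/388693); sign now -1
reciprocity: (19677/388693) = +1·(388693/19677) since 19677 mod 4 = 1, 388693 mod 4 = 1; sign now -1
(388693/19677) = (14830/19677)   [reduce mod 19677]
14830 = 2^1·7415; (2/19677) = -1 since 19677 mod 8 = 5, so (14830/19677) = (-1)^1·(7415/19677); sign now +1
reciprocity: (7415/19677) = +1·(19677/7415) since 7415 mod 4 = 3, 19677 mod 4 = 1; sign now +1
(19677/7415) = (4847/7415)   [reduce mod 7415]
reciprocity: (4847/7415) = -1·(7415/4847) since 4847 mod 4 = 3, 7415 mod 4 = 3; sign now -1
(7415/4847) = (2568/4847)   [reduce mod 4847]
2568 = 2^3·321; (2/4847) = +1 since 4847 mod 8 = 7, so (2568/4847) = (+1)^3·(321/4847); sign now -1
reciprocity: (321/4847) = +1·(4847/321) since 321 mod 4 = 1, 4847 mod 4 = 3; sign now -1
(4847/321) = (32/321)   [reduce mod 321]
32 = 2^5·1; (2/321) = +1 since 321 mod 8 = 1, so (32/321) = (+1)^5·(1/321); sign now -1
(1/321) = 1; final value = sign = -1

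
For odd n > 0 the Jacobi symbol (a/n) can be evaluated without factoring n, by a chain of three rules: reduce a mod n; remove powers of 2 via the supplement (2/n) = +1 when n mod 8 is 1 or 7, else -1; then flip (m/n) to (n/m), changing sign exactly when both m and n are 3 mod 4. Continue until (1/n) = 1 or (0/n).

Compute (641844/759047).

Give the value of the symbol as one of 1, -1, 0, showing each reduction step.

factor out 2^2: 641844 = 2^2·160461; with 759047 mod 8 = 7, (2/759047) = +1; sign now +1; continue with (160461/759047)
flip (160461/759047) -> (759047/160461): both odd, 160461 mod 4 = 1, 759047 mod 4 = 3, so the flip contributes +1; sign now +1
(759047/160461): 759047 mod 160461 = 117203, so (759047/160461) = (117203/160461)
flip (117203/160461) -> (160461/117203): both odd, 117203 mod 4 = 3, 160461 mod 4 = 1, so the flip contributes +1; sign now +1
(160461/117203): 160461 mod 117203 = 43258, so (160461/117203) = (43258/117203)
factor out 2^1: 43258 = 2^1·21629; with 117203 mod 8 = 3, (2/117203) = -1; sign now -1; continue with (21629/117203)
flip (21629/117203) -> (117203/21629): both odd, 21629 mod 4 = 1, 117203 mod 4 = 3, so the flip contributes +1; sign now -1
(117203/21629): 117203 mod 21629 = 9058, so (117203/21629) = (9058/21629)
factor out 2^1: 9058 = 2^1·4529; with 21629 mod 8 = 5, (2/21629) = -1; sign now +1; continue with (4529/21629)
flip (4529/21629) -> (21629/4529): both odd, 4529 mod 4 = 1, 21629 mod 4 = 1, so the flip contributes +1; sign now +1
(21629/4529): 21629 mod 4529 = 3513, so (21629/4529) = (3513/4529)
flip (3513/4529) -> (4529/3513): both odd, 3513 mod 4 = 1, 4529 mod 4 = 1, so the flip contributes +1; sign now +1
(4529/3513): 4529 mod 3513 = 1016, so (4529/3513) = (1016/3513)
factor out 2^3: 1016 = 2^3·127; with 3513 mod 8 = 1, (2/3513) = +1; sign now +1; continue with (127/3513)
flip (127/3513) -> (3513/127): both odd, 127 mod 4 = 3, 3513 mod 4 = 1, so the flip contributes +1; sign now +1
(3513/127): 3513 mod 127 = 84, so (3513/127) = (84/127)
factor out 2^2: 84 = 2^2·21; with 127 mod 8 = 7, (2/127) = +1; sign now +1; continue with (21/127)
flip (21/127) -> (127/21): both odd, 21 mod 4 = 1, 127 mod 4 = 3, so the flip contributes +1; sign now +1
(127/21): 127 mod 21 = 1, so (127/21) = (1/21)
reached (1/21) = 1, so the symbol is +1

1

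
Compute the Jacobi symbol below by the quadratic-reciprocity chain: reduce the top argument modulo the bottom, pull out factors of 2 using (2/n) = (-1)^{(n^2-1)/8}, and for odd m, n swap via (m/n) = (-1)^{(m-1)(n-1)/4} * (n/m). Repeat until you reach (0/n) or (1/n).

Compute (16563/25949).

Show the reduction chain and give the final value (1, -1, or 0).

reciprocity: (16563/25949) = +1·(25949/16563) since 16563 mod 4 = 3, 25949 mod 4 = 1; sign now +1
(25949/16563) = (9386/16563)   [reduce mod 16563]
9386 = 2^1·4693; (2/16563) = -1 since 16563 mod 8 = 3, so (9386/16563) = (-1)^1·(4693/16563); sign now -1
reciprocity: (4693/16563) = +1·(16563/4693) since 4693 mod 4 = 1, 16563 mod 4 = 3; sign now -1
(16563/4693) = (2484/4693)   [reduce mod 4693]
2484 = 2^2·621; (2/4693) = -1 since 4693 mod 8 = 5, so (2484/4693) = (-1)^2·(621/4693); sign now -1
reciprocity: (621/4693) = +1·(4693/621) since 621 mod 4 = 1, 4693 mod 4 = 1; sign now -1
(4693/621) = (346/621)   [reduce mod 621]
346 = 2^1·173; (2/621) = -1 since 621 mod 8 = 5, so (346/621) = (-1)^1·(173/621); sign now +1
reciprocity: (173/621) = +1·(621/173) since 173 mod 4 = 1, 621 mod 4 = 1; sign now +1
(621/173) = (102/173)   [reduce mod 173]
102 = 2^1·51; (2/173) = -1 since 173 mod 8 = 5, so (102/173) = (-1)^1·(51/173); sign now -1
reciprocity: (51/173) = +1·(173/51) since 51 mod 4 = 3, 173 mod 4 = 1; sign now -1
(173/51) = (20/51)   [reduce mod 51]
20 = 2^2·5; (2/51) = -1 since 51 mod 8 = 3, so (20/51) = (-1)^2·(5/51); sign now -1
reciprocity: (5/51) = +1·(51/5) since 5 mod 4 = 1, 51 mod 4 = 3; sign now -1
(51/5) = (1/5)   [reduce mod 5]
(1/5) = 1; final value = sign = -1

-1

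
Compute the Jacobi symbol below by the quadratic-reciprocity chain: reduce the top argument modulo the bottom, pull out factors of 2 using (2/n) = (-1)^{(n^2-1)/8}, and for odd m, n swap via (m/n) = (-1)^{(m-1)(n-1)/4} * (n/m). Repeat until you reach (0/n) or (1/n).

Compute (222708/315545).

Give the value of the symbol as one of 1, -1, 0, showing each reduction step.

-1

222708 = 2^2·55677; (2/315545) = +1 since 315545 mod 8 = 1, so (222708/315545) = (+1)^2·(55677/315545); sign now +1
reciprocity: (55677/315545) = +1·(315545/55677) since 55677 mod 4 = 1, 315545 mod 4 = 1; sign now +1
(315545/55677) = (37160/55677)   [reduce mod 55677]
37160 = 2^3·4645; (2/55677) = -1 since 55677 mod 8 = 5, so (37160/55677) = (-1)^3·(4645/55677); sign now -1
reciprocity: (4645/55677) = +1·(55677/4645) since 4645 mod 4 = 1, 55677 mod 4 = 1; sign now -1
(55677/4645) = (4582/4645)   [reduce mod 4645]
4582 = 2^1·2291; (2/4645) = -1 since 4645 mod 8 = 5, so (4582/4645) = (-1)^1·(2291/4645); sign now +1
reciprocity: (2291/4645) = +1·(4645/2291) since 2291 mod 4 = 3, 4645 mod 4 = 1; sign now +1
(4645/2291) = (63/2291)   [reduce mod 2291]
reciprocity: (63/2291) = -1·(2291/63) since 63 mod 4 = 3, 2291 mod 4 = 3; sign now -1
(2291/63) = (23/63)   [reduce mod 63]
reciprocity: (23/63) = -1·(63/23) since 23 mod 4 = 3, 63 mod 4 = 3; sign now +1
(63/23) = (17/23)   [reduce mod 23]
reciprocity: (17/23) = +1·(23/17) since 17 mod 4 = 1, 23 mod 4 = 3; sign now +1
(23/17) = (6/17)   [reduce mod 17]
6 = 2^1·3; (2/17) = +1 since 17 mod 8 = 1, so (6/17) = (+1)^1·(3/17); sign now +1
reciprocity: (3/17) = +1·(17/3) since 3 mod 4 = 3, 17 mod 4 = 1; sign now +1
(17/3) = (2/3)   [reduce mod 3]
2 = 2^1·1; (2/3) = -1 since 3 mod 8 = 3, so (2/3) = (-1)^1·(1/3); sign now -1
(1/3) = 1; final value = sign = -1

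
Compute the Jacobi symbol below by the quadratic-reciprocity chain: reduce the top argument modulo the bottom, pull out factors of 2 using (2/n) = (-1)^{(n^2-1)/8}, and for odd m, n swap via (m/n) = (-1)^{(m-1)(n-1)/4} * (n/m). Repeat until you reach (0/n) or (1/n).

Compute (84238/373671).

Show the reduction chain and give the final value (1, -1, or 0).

84238 = 2^1·42119; (2/373671) = +1 since 373671 mod 8 = 7, so (84238/373671) = (+1)^1·(42119/373671); sign now +1
reciprocity: (42119/373671) = -1·(373671/42119) since 42119 mod 4 = 3, 373671 mod 4 = 3; sign now -1
(373671/42119) = (36719/42119)   [reduce mod 42119]
reciprocity: (36719/42119) = -1·(42119/36719) since 36719 mod 4 = 3, 42119 mod 4 = 3; sign now +1
(42119/36719) = (5400/36719)   [reduce mod 36719]
5400 = 2^3·675; (2/36719) = +1 since 36719 mod 8 = 7, so (5400/36719) = (+1)^3·(675/36719); sign now +1
reciprocity: (675/36719) = -1·(36719/675) since 675 mod 4 = 3, 36719 mod 4 = 3; sign now -1
(36719/675) = (269/675)   [reduce mod 675]
reciprocity: (269/675) = +1·(675/269) since 269 mod 4 = 1, 675 mod 4 = 3; sign now -1
(675/269) = (137/269)   [reduce mod 269]
reciprocity: (137/269) = +1·(269/137) since 137 mod 4 = 1, 269 mod 4 = 1; sign now -1
(269/137) = (132/137)   [reduce mod 137]
132 = 2^2·33; (2/137) = +1 since 137 mod 8 = 1, so (132/137) = (+1)^2·(33/137); sign now -1
reciprocity: (33/137) = +1·(137/33) since 33 mod 4 = 1, 137 mod 4 = 1; sign now -1
(137/33) = (5/33)   [reduce mod 33]
reciprocity: (5/33) = +1·(33/5) since 5 mod 4 = 1, 33 mod 4 = 1; sign now -1
(33/5) = (3/5)   [reduce mod 5]
reciprocity: (3/5) = +1·(5/3) since 3 mod 4 = 3, 5 mod 4 = 1; sign now -1
(5/3) = (2/3)   [reduce mod 3]
2 = 2^1·1; (2/3) = -1 since 3 mod 8 = 3, so (2/3) = (-1)^1·(1/3); sign now +1
(1/3) = 1; final value = sign = +1

1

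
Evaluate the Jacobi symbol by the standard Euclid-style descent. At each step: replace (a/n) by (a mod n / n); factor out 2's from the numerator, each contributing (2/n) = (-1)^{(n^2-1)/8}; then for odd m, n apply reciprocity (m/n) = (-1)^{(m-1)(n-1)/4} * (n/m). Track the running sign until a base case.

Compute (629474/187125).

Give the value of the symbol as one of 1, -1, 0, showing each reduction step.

(629474/187125): 629474 mod 187125 = 68099, so (629474/187125) = (68099/187125)
flip (68099/187125) -> (187125/68099): both odd, 68099 mod 4 = 3, 187125 mod 4 = 1, so the flip contributes +1; sign now +1
(187125/68099): 187125 mod 68099 = 50927, so (187125/68099) = (50927/68099)
flip (50927/68099) -> (68099/50927): both odd, 50927 mod 4 = 3, 68099 mod 4 = 3, so the flip contributes -1; sign now -1
(68099/50927): 68099 mod 50927 = 17172, so (68099/50927) = (17172/50927)
factor out 2^2: 17172 = 2^2·4293; with 50927 mod 8 = 7, (2/50927) = +1; sign now -1; continue with (4293/50927)
flip (4293/50927) -> (50927/4293): both odd, 4293 mod 4 = 1, 50927 mod 4 = 3, so the flip contributes +1; sign now -1
(50927/4293): 50927 mod 4293 = 3704, so (50927/4293) = (3704/4293)
factor out 2^3: 3704 = 2^3·463; with 4293 mod 8 = 5, (2/4293) = -1; sign now +1; continue with (463/4293)
flip (463/4293) -> (4293/463): both odd, 463 mod 4 = 3, 4293 mod 4 = 1, so the flip contributes +1; sign now +1
(4293/463): 4293 mod 463 = 126, so (4293/463) = (126/463)
factor out 2^1: 126 = 2^1·63; with 463 mod 8 = 7, (2/463) = +1; sign now +1; continue with (63/463)
flip (63/463) -> (463/63): both odd, 63 mod 4 = 3, 463 mod 4 = 3, so the flip contributes -1; sign now -1
(463/63): 463 mod 63 = 22, so (463/63) = (22/63)
factor out 2^1: 22 = 2^1·11; with 63 mod 8 = 7, (2/63) = +1; sign now -1; continue with (11/63)
flip (11/63) -> (63/11): both odd, 11 mod 4 = 3, 63 mod 4 = 3, so the flip contributes -1; sign now +1
(63/11): 63 mod 11 = 8, so (63/11) = (8/11)
factor out 2^3: 8 = 2^3·1; with 11 mod 8 = 3, (2/11) = -1; sign now -1; continue with (1/11)
reached (1/11) = 1, so the symbol is -1

-1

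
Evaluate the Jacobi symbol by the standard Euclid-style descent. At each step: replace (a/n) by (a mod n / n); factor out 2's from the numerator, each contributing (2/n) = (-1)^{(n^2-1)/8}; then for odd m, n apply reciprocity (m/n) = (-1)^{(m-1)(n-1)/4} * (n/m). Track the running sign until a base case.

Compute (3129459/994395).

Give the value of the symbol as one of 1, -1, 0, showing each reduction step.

0

(3129459/994395) = (146274/994395)   [reduce mod 994395]
146274 = 2^1·73137; (2/994395) = -1 since 994395 mod 8 = 3, so (146274/994395) = (-1)^1·(73137/994395); sign now -1
reciprocity: (73137/994395) = +1·(994395/73137) since 73137 mod 4 = 1, 994395 mod 4 = 3; sign now -1
(994395/73137) = (43614/73137)   [reduce mod 73137]
43614 = 2^1·21807; (2/73137) = +1 since 73137 mod 8 = 1, so (43614/73137) = (+1)^1·(21807/73137); sign now -1
reciprocity: (21807/73137) = +1·(73137/21807) since 21807 mod 4 = 3, 73137 mod 4 = 1; sign now -1
(73137/21807) = (7716/21807)   [reduce mod 21807]
7716 = 2^2·1929; (2/21807) = +1 since 21807 mod 8 = 7, so (7716/21807) = (+1)^2·(1929/21807); sign now -1
reciprocity: (1929/21807) = +1·(21807/1929) since 1929 mod 4 = 1, 21807 mod 4 = 3; sign now -1
(21807/1929) = (588/1929)   [reduce mod 1929]
588 = 2^2·147; (2/1929) = +1 since 1929 mod 8 = 1, so (588/1929) = (+1)^2·(147/1929); sign now -1
reciprocity: (147/1929) = +1·(1929/147) since 147 mod 4 = 3, 1929 mod 4 = 1; sign now -1
(1929/147) = (18/147)   [reduce mod 147]
18 = 2^1·9; (2/147) = -1 since 147 mod 8 = 3, so (18/147) = (-1)^1·(9/147); sign now +1
reciprocity: (9/147) = +1·(147/9) since 9 mod 4 = 1, 147 mod 4 = 3; sign now +1
(147/9) = (3/9)   [reduce mod 9]
reciprocity: (3/9) = +1·(9/3) since 3 mod 4 = 3, 9 mod 4 = 1; sign now +1
(9/3) = (0/3)   [reduce mod 3]
(0/3) = 0   [gcd(a, n) > 1]; final value = 0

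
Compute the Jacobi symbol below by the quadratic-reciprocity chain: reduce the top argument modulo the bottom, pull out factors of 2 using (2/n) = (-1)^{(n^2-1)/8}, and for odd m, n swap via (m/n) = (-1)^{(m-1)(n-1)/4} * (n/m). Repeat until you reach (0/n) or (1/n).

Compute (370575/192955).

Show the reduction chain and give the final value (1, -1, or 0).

(370575/192955) = (177620/192955)   [reduce mod 192955]
177620 = 2^2·44405; (2/192955) = -1 since 192955 mod 8 = 3, so (177620/192955) = (-1)^2·(44405/192955); sign now +1
reciprocity: (44405/192955) = +1·(192955/44405) since 44405 mod 4 = 1, 192955 mod 4 = 3; sign now +1
(192955/44405) = (15335/44405)   [reduce mod 44405]
reciprocity: (15335/44405) = +1·(44405/15335) since 15335 mod 4 = 3, 44405 mod 4 = 1; sign now +1
(44405/15335) = (13735/15335)   [reduce mod 15335]
reciprocity: (13735/15335) = -1·(15335/13735) since 13735 mod 4 = 3, 15335 mod 4 = 3; sign now -1
(15335/13735) = (1600/13735)   [reduce mod 13735]
1600 = 2^6·25; (2/13735) = +1 since 13735 mod 8 = 7, so (1600/13735) = (+1)^6·(25/13735); sign now -1
reciprocity: (25/13735) = +1·(13735/25) since 25 mod 4 = 1, 13735 mod 4 = 3; sign now -1
(13735/25) = (10/25)   [reduce mod 25]
10 = 2^1·5; (2/25) = +1 since 25 mod 8 = 1, so (10/25) = (+1)^1·(5/25); sign now -1
reciprocity: (5/25) = +1·(25/5) since 5 mod 4 = 1, 25 mod 4 = 1; sign now -1
(25/5) = (0/5)   [reduce mod 5]
(0/5) = 0   [gcd(a, n) > 1]; final value = 0

0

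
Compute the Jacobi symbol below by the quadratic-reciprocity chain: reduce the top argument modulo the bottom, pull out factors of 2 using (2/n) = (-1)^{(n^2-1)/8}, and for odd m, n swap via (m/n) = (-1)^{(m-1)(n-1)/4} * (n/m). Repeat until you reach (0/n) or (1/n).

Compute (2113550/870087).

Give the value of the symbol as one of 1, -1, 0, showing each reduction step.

1

(2113550/870087) = (373376/870087)   [reduce mod 870087]
373376 = 2^7·2917; (2/870087) = +1 since 870087 mod 8 = 7, so (373376/870087) = (+1)^7·(2917/870087); sign now +1
reciprocity: (2917/870087) = +1·(870087/2917) since 2917 mod 4 = 1, 870087 mod 4 = 3; sign now +1
(870087/2917) = (821/2917)   [reduce mod 2917]
reciprocity: (821/2917) = +1·(2917/821) since 821 mod 4 = 1, 2917 mod 4 = 1; sign now +1
(2917/821) = (454/821)   [reduce mod 821]
454 = 2^1·227; (2/821) = -1 since 821 mod 8 = 5, so (454/821) = (-1)^1·(227/821); sign now -1
reciprocity: (227/821) = +1·(821/227) since 227 mod 4 = 3, 821 mod 4 = 1; sign now -1
(821/227) = (140/227)   [reduce mod 227]
140 = 2^2·35; (2/227) = -1 since 227 mod 8 = 3, so (140/227) = (-1)^2·(35/227); sign now -1
reciprocity: (35/227) = -1·(227/35) since 35 mod 4 = 3, 227 mod 4 = 3; sign now +1
(227/35) = (17/35)   [reduce mod 35]
reciprocity: (17/35) = +1·(35/17) since 17 mod 4 = 1, 35 mod 4 = 3; sign now +1
(35/17) = (1/17)   [reduce mod 17]
(1/17) = 1; final value = sign = +1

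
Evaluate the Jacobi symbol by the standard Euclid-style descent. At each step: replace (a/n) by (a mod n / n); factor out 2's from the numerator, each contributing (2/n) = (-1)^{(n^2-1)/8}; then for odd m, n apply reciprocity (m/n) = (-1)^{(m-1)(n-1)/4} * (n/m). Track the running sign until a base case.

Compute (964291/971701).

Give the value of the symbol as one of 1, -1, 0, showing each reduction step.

1

reciprocity: (964291/971701) = +1·(971701/964291) since 964291 mod 4 = 3, 971701 mod 4 = 1; sign now +1
(971701/964291) = (7410/964291)   [reduce mod 964291]
7410 = 2^1·3705; (2/964291) = -1 since 964291 mod 8 = 3, so (7410/964291) = (-1)^1·(3705/964291); sign now -1
reciprocity: (3705/964291) = +1·(964291/3705) since 3705 mod 4 = 1, 964291 mod 4 = 3; sign now -1
(964291/3705) = (991/3705)   [reduce mod 3705]
reciprocity: (991/3705) = +1·(3705/991) since 991 mod 4 = 3, 3705 mod 4 = 1; sign now -1
(3705/991) = (732/991)   [reduce mod 991]
732 = 2^2·183; (2/991) = +1 since 991 mod 8 = 7, so (732/991) = (+1)^2·(183/991); sign now -1
reciprocity: (183/991) = -1·(991/183) since 183 mod 4 = 3, 991 mod 4 = 3; sign now +1
(991/183) = (76/183)   [reduce mod 183]
76 = 2^2·19; (2/183) = +1 since 183 mod 8 = 7, so (76/183) = (+1)^2·(19/183); sign now +1
reciprocity: (19/183) = -1·(183/19) since 19 mod 4 = 3, 183 mod 4 = 3; sign now -1
(183/19) = (12/19)   [reduce mod 19]
12 = 2^2·3; (2/19) = -1 since 19 mod 8 = 3, so (12/19) = (-1)^2·(3/19); sign now -1
reciprocity: (3/19) = -1·(19/3) since 3 mod 4 = 3, 19 mod 4 = 3; sign now +1
(19/3) = (1/3)   [reduce mod 3]
(1/3) = 1; final value = sign = +1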